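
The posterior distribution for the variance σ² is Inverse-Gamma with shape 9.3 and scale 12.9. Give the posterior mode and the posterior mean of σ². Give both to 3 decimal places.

σ²_MAP = 1.252, E[σ²|data] = 1.554

Mode = β/(α+1) = 12.9/10.3 = 1.252.
Mean = β/(α−1) = 12.9/8.3 = 1.554.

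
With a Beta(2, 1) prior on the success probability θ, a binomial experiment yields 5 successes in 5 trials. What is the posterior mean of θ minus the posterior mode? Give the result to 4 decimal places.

Posterior: Beta(2+5, 1+0) = Beta(7, 1).
Since β = 1 ≤ 1 and α > 1, the Beta density is monotone increasing on [0,1]; the mode is at 1.
Mean = 7/(7+1) = 0.8750.
Difference = 0.8750 − 1.0000 = -0.1250.
Left-skewed posterior ⇒ mean < mode.

-0.1250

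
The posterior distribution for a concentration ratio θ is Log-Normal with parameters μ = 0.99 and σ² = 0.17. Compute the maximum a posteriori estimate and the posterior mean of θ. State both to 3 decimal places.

MAP: 2.270. Posterior mean: 2.930.

Mode = exp(μ − σ²) = exp(0.82) = 2.270.
Mean = exp(μ + σ²/2) = exp(1.075) = 2.930.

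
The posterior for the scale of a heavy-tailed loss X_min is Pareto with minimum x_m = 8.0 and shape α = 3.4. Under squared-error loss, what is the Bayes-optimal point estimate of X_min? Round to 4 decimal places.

The Pareto density is strictly decreasing on [x_m, ∞), so the mode is x_m = 8.0000.
Mean = α·x_m/(α−1) = 3.4·8.0/2.4 = 11.3333.
Squared-error loss ⇒ the optimal estimator is the posterior mean.

11.3333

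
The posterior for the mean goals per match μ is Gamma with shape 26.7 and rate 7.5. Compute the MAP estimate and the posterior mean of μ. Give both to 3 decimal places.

Mode = (α−1)/β = 25.7/7.5 = 3.427.
Mean = α/β = 26.7/7.5 = 3.560.

μ_MAP = 3.427, E[μ|data] = 3.560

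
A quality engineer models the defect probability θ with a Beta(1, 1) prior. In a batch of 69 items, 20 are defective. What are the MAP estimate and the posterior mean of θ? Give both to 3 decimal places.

MAP: 0.290. Posterior mean: 0.296.

Posterior: Beta(1+20, 1+49) = Beta(21, 50).
Mode = (21−1)/(21+50−2) = 20/69 = 0.290.
With a flat prior the MAP equals the MLE, 20/69.
Mean = 21/(21+50) = 21/71 = 0.296.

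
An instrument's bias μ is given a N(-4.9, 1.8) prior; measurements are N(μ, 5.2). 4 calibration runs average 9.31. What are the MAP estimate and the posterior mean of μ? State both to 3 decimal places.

MAP = 3.351, posterior mean = 3.351

Posterior for μ is Normal. Precision-weighted mean: (1/1.8·-4.9 + 4/5.2·9.31) / (1/1.8 + 4/5.2) = 3.351.
A Normal posterior is symmetric, so mode = mean.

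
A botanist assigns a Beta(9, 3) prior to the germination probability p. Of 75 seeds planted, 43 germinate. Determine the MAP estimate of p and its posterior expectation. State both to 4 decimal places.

Posterior: Beta(9+43, 3+32) = Beta(52, 35).
Mode = (52−1)/(52+35−2) = 51/85 = 0.6000.
Mean = 52/(52+35) = 52/87 = 0.5977.

p_MAP = 0.6000, E[p|data] = 0.5977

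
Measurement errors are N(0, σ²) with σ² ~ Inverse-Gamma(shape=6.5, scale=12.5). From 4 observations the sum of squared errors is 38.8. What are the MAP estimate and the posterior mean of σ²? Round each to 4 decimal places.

σ²_MAP = 3.3579, E[σ²|data] = 4.2533

Posterior: Inverse-Gamma(shape = 6.5+4/2 = 8.5, scale = 12.5+38.8/2 = 31.9).
Mode = β/(α+1) = 31.9/9.5 = 3.3579.
Mean = β/(α−1) = 31.9/7.5 = 4.2533.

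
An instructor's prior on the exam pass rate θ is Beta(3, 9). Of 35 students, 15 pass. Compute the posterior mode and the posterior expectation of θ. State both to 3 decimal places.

MAP = 0.378; posterior mean = 0.383

Posterior: Beta(3+15, 9+20) = Beta(18, 29).
Mode = (18−1)/(18+29−2) = 17/45 = 0.378.
Mean = 18/(18+29) = 18/47 = 0.383.
The mean is pulled above the mode by the posterior's right skew.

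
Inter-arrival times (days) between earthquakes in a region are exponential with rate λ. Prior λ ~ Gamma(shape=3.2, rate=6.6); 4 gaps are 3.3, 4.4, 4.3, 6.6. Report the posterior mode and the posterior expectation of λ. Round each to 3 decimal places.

Σ times = 18.6. Posterior: Gamma(shape = 3.2+4 = 7.2, rate = 6.6+18.6 = 25.2).
Mode = (α−1)/β = 6.2/25.2 = 0.246.
Mean = α/β = 7.2/25.2 = 0.286.

MAP: 0.246. Posterior mean: 0.286.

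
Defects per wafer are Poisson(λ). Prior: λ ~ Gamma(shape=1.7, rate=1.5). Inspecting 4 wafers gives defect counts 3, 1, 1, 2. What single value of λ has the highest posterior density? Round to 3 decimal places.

Σ counts = 7. Posterior: Gamma(shape = 1.7+7 = 8.7, rate = 1.5+4 = 5.5).
Mode = (α−1)/β = 7.7/5.5 = 1.400.
Mean = α/β = 8.7/5.5 = 1.582.
This is the posterior mode — the MAP estimate.

1.400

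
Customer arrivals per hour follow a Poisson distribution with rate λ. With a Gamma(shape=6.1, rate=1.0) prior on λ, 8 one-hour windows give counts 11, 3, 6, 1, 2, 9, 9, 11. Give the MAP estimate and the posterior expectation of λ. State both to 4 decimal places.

Σ counts = 52. Posterior: Gamma(shape = 6.1+52 = 58.1, rate = 1.0+8 = 9.0).
Mode = (α−1)/β = 57.1/9.0 = 6.3444.
Mean = α/β = 58.1/9.0 = 6.4556.

MAP = 6.3444; posterior mean = 6.4556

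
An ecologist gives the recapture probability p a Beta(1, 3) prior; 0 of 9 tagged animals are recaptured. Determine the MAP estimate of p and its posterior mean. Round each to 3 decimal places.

MAP estimate = 0.000, posterior mean = 0.077

Posterior: Beta(1+0, 3+9) = Beta(1, 12).
Since α = 1 ≤ 1 and β > 1, the Beta density is monotone decreasing on [0,1]; the mode is at 0.
Mean = 1/(1+12) = 0.077.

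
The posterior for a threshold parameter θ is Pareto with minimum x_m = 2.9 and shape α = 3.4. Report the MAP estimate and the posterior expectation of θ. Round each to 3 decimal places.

MAP = 2.900; posterior mean = 4.108

The Pareto density is strictly decreasing on [x_m, ∞), so the mode is x_m = 2.900.
Mean = α·x_m/(α−1) = 3.4·2.9/2.4 = 4.108.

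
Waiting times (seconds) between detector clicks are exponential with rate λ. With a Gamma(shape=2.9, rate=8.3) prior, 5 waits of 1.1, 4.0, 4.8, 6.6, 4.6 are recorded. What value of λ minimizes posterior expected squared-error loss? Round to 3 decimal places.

0.269

Σ times = 21.1. Posterior: Gamma(shape = 2.9+5 = 7.9, rate = 8.3+21.1 = 29.4).
Mode = (α−1)/β = 6.9/29.4 = 0.235.
Mean = α/β = 7.9/29.4 = 0.269.
Squared-error loss ⇒ the optimal estimator is the posterior mean.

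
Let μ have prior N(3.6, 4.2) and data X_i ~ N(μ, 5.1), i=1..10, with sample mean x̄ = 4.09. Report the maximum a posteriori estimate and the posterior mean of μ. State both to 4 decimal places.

Posterior for μ is Normal. Precision-weighted mean: (1/4.2·3.6 + 10/5.1·4.09) / (1/4.2 + 10/5.1) = 4.0369.
A Normal posterior is symmetric, so mode = mean.

MAP: 4.0369. Posterior mean: 4.0369.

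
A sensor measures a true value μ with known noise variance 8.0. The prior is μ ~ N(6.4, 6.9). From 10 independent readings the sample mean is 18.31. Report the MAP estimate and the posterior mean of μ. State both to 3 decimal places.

Posterior for μ is Normal. Precision-weighted mean: (1/6.9·6.4 + 10/8.0·18.31) / (1/6.9 + 10/8.0) = 17.073.
A Normal posterior is symmetric, so mode = mean.

μ_MAP = 17.073, E[μ|data] = 17.073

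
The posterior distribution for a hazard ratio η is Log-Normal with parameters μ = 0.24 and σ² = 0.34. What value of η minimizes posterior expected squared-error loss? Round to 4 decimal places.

Mode = exp(μ − σ²) = exp(-0.10) = 0.9048.
Mean = exp(μ + σ²/2) = exp(0.410) = 1.5068.
Squared-error loss ⇒ the optimal estimator is the posterior mean.

1.5068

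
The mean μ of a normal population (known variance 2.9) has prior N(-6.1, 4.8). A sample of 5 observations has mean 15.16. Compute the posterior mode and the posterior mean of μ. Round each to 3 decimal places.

MAP = 12.868; posterior mean = 12.868

Posterior for μ is Normal. Precision-weighted mean: (1/4.8·-6.1 + 5/2.9·15.16) / (1/4.8 + 5/2.9) = 12.868.
A Normal posterior is symmetric, so mode = mean.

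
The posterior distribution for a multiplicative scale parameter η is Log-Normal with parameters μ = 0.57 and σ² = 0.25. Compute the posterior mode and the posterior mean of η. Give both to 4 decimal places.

Mode = exp(μ − σ²) = exp(0.32) = 1.3771.
Mean = exp(μ + σ²/2) = exp(0.695) = 2.0037.

MAP: 1.3771. Posterior mean: 2.0037.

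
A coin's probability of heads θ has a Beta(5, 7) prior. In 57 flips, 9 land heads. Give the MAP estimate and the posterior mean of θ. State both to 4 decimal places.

Posterior: Beta(5+9, 7+48) = Beta(14, 55).
Mode = (14−1)/(14+55−2) = 13/67 = 0.1940.
Mean = 14/(14+55) = 14/69 = 0.2029.

θ_MAP = 0.1940, E[θ|data] = 0.2029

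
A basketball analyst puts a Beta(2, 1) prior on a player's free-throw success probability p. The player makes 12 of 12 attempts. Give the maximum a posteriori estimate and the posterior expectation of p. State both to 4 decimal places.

Posterior: Beta(2+12, 1+0) = Beta(14, 1).
Since β = 1 ≤ 1 and α > 1, the Beta density is monotone increasing on [0,1]; the mode is at 1.
Mean = 14/(14+1) = 0.9333.

maximum a posteriori estimate = 1.0000, posterior expectation = 0.9333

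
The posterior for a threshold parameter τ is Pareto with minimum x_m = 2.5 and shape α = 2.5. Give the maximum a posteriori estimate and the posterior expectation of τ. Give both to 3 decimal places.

maximum a posteriori estimate = 2.500, posterior expectation = 4.167

The Pareto density is strictly decreasing on [x_m, ∞), so the mode is x_m = 2.500.
Mean = α·x_m/(α−1) = 2.5·2.5/1.5 = 4.167.
The posterior is right-skewed, so the mean exceeds the mode.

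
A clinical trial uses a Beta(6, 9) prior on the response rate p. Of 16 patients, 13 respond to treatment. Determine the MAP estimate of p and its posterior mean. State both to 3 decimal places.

MAP: 0.621. Posterior mean: 0.613.

Posterior: Beta(6+13, 9+3) = Beta(19, 12).
Mode = (19−1)/(19+12−2) = 18/29 = 0.621.
Mean = 19/(19+12) = 19/31 = 0.613.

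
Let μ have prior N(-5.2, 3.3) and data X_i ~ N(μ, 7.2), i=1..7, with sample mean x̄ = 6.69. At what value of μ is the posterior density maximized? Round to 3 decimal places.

Posterior for μ is Normal. Precision-weighted mean: (1/3.3·-5.2 + 7/7.2·6.69) / (1/3.3 + 7/7.2) = 3.865.
A Normal posterior is symmetric, so mode = mean.
This is the posterior mode — the MAP estimate.

3.865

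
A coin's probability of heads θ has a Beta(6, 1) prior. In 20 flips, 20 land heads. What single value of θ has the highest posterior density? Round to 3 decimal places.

Posterior: Beta(6+20, 1+0) = Beta(26, 1).
Since β = 1 ≤ 1 and α > 1, the Beta density is monotone increasing on [0,1]; the mode is at 1.
Mean = 26/(26+1) = 0.963.
This is the posterior mode — the MAP estimate.

1.000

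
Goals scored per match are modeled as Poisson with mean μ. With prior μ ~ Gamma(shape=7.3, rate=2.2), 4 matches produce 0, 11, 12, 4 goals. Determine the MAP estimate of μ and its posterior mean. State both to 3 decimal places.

MAP estimate = 5.371, posterior mean = 5.532

Σ counts = 27. Posterior: Gamma(shape = 7.3+27 = 34.3, rate = 2.2+4 = 6.2).
Mode = (α−1)/β = 33.3/6.2 = 5.371.
Mean = α/β = 34.3/6.2 = 5.532.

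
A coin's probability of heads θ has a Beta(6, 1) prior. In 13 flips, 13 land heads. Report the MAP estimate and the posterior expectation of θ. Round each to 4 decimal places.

MAP: 1.0000. Posterior mean: 0.9500.

Posterior: Beta(6+13, 1+0) = Beta(19, 1).
Since β = 1 ≤ 1 and α > 1, the Beta density is monotone increasing on [0,1]; the mode is at 1.
Mean = 19/(19+1) = 0.9500.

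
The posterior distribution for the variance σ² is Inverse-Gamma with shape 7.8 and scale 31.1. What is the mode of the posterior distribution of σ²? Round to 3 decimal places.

3.534

Mode = β/(α+1) = 31.1/8.8 = 3.534.
Mean = β/(α−1) = 31.1/6.8 = 4.574.
This is the posterior mode — the MAP estimate.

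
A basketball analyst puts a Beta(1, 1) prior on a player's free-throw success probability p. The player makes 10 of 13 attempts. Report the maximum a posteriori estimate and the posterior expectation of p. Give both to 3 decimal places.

maximum a posteriori estimate = 0.769, posterior expectation = 0.733

Posterior: Beta(1+10, 1+3) = Beta(11, 4).
Mode = (11−1)/(11+4−2) = 10/13 = 0.769.
With a flat prior the MAP equals the MLE, 10/13.
Mean = 11/(11+4) = 11/15 = 0.733.
Left-skewed posterior ⇒ mean < mode.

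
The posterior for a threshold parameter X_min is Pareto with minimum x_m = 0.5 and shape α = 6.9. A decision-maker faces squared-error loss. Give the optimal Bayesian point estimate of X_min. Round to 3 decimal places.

The Pareto density is strictly decreasing on [x_m, ∞), so the mode is x_m = 0.500.
Mean = α·x_m/(α−1) = 6.9·0.5/5.9 = 0.585.
Squared-error loss ⇒ the optimal estimator is the posterior mean.

0.585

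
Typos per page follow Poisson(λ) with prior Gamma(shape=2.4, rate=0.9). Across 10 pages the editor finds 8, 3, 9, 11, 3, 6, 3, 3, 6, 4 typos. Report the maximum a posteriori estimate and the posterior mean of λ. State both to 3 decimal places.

MAP = 5.266, posterior mean = 5.358

Σ counts = 56. Posterior: Gamma(shape = 2.4+56 = 58.4, rate = 0.9+10 = 10.9).
Mode = (α−1)/β = 57.4/10.9 = 5.266.
Mean = α/β = 58.4/10.9 = 5.358.
The posterior is right-skewed, so the mean exceeds the mode.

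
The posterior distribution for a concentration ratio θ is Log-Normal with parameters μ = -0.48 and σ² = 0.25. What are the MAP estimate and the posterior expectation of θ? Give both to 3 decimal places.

MAP = 0.482, posterior mean = 0.701

Mode = exp(μ − σ²) = exp(-0.73) = 0.482.
Mean = exp(μ + σ²/2) = exp(-0.355) = 0.701.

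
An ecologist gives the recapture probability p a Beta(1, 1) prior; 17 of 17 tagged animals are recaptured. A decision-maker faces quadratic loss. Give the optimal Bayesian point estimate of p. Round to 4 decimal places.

Posterior: Beta(1+17, 1+0) = Beta(18, 1).
Since β = 1 ≤ 1 and α > 1, the Beta density is monotone increasing on [0,1]; the mode is at 1.
Mean = 18/(18+1) = 0.9474.
Quadratic loss ⇒ the optimal estimator is the posterior mean.

0.9474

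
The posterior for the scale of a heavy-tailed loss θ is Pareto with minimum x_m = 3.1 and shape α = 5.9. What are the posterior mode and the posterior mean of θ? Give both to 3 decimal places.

The Pareto density is strictly decreasing on [x_m, ∞), so the mode is x_m = 3.100.
Mean = α·x_m/(α−1) = 5.9·3.1/4.9 = 3.733.
Mean > mode: the posterior has a right tail.

θ_MAP = 3.100, E[θ|data] = 3.733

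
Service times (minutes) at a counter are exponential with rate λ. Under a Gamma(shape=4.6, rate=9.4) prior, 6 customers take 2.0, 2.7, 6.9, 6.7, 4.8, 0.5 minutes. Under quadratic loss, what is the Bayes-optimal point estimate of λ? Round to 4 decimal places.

Σ times = 23.6. Posterior: Gamma(shape = 4.6+6 = 10.6, rate = 9.4+23.6 = 33.0).
Mode = (α−1)/β = 9.6/33.0 = 0.2909.
Mean = α/β = 10.6/33.0 = 0.3212.
Quadratic loss ⇒ the optimal estimator is the posterior mean.

0.3212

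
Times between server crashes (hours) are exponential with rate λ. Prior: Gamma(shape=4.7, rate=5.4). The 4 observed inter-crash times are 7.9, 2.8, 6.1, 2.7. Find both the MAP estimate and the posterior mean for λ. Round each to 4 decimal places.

Σ times = 19.5. Posterior: Gamma(shape = 4.7+4 = 8.7, rate = 5.4+19.5 = 24.9).
Mode = (α−1)/β = 7.7/24.9 = 0.3092.
Mean = α/β = 8.7/24.9 = 0.3494.
The mean is pulled above the mode by the posterior's right skew.

MAP = 0.3092, posterior mean = 0.3494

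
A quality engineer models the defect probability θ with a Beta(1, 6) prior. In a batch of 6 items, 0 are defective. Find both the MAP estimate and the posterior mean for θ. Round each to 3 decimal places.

Posterior: Beta(1+0, 6+6) = Beta(1, 12).
Since α = 1 ≤ 1 and β > 1, the Beta density is monotone decreasing on [0,1]; the mode is at 0.
Mean = 1/(1+12) = 0.077.
The mean is pulled above the mode by the posterior's right skew.

MAP = 0.000; posterior mean = 0.077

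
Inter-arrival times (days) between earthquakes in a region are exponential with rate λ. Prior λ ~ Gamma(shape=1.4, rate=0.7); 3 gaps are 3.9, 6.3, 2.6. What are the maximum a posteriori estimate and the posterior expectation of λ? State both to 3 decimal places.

MAP = 0.252, posterior mean = 0.326

Σ times = 12.8. Posterior: Gamma(shape = 1.4+3 = 4.4, rate = 0.7+12.8 = 13.5).
Mode = (α−1)/β = 3.4/13.5 = 0.252.
Mean = α/β = 4.4/13.5 = 0.326.
Right-skewed posterior ⇒ mode < mean.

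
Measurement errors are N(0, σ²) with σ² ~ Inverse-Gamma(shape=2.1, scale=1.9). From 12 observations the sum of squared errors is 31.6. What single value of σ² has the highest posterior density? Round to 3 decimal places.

Posterior: Inverse-Gamma(shape = 2.1+12/2 = 8.1, scale = 1.9+31.6/2 = 17.7).
Mode = β/(α+1) = 17.7/9.1 = 1.945.
Mean = β/(α−1) = 17.7/7.1 = 2.493.
This is the posterior mode — the MAP estimate.

1.945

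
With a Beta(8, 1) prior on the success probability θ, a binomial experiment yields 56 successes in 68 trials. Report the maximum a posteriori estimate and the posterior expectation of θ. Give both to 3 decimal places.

Posterior: Beta(8+56, 1+12) = Beta(64, 13).
Mode = (64−1)/(64+13−2) = 63/75 = 0.840.
Mean = 64/(64+13) = 64/77 = 0.831.
The posterior is left-skewed, so the mode exceeds the mean.

MAP = 0.840; posterior mean = 0.831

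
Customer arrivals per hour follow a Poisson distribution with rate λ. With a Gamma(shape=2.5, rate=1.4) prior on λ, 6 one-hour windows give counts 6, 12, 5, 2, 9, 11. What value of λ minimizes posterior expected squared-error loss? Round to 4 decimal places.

6.4189

Σ counts = 45. Posterior: Gamma(shape = 2.5+45 = 47.5, rate = 1.4+6 = 7.4).
Mode = (α−1)/β = 46.5/7.4 = 6.2838.
Mean = α/β = 47.5/7.4 = 6.4189.
Squared-error loss ⇒ the optimal estimator is the posterior mean.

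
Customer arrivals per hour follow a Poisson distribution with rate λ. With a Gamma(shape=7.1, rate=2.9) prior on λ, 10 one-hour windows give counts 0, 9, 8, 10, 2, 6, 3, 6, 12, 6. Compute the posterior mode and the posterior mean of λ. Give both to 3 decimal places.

λ_MAP = 5.279, E[λ|data] = 5.357

Σ counts = 62. Posterior: Gamma(shape = 7.1+62 = 69.1, rate = 2.9+10 = 12.9).
Mode = (α−1)/β = 68.1/12.9 = 5.279.
Mean = α/β = 69.1/12.9 = 5.357.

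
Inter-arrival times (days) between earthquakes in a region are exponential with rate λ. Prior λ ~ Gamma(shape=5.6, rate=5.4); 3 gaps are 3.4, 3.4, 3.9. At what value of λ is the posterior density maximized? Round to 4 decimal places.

Σ times = 10.7. Posterior: Gamma(shape = 5.6+3 = 8.6, rate = 5.4+10.7 = 16.1).
Mode = (α−1)/β = 7.6/16.1 = 0.4720.
Mean = α/β = 8.6/16.1 = 0.5342.
This is the posterior mode — the MAP estimate.

0.4720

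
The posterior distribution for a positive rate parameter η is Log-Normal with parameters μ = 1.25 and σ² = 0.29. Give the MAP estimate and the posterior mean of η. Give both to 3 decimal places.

MAP = 2.612, posterior mean = 4.035

Mode = exp(μ − σ²) = exp(0.96) = 2.612.
Mean = exp(μ + σ²/2) = exp(1.395) = 4.035.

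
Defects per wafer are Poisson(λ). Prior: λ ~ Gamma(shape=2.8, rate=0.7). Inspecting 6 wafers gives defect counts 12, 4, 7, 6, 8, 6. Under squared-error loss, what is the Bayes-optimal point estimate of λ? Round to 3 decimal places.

Σ counts = 43. Posterior: Gamma(shape = 2.8+43 = 45.8, rate = 0.7+6 = 6.7).
Mode = (α−1)/β = 44.8/6.7 = 6.687.
Mean = α/β = 45.8/6.7 = 6.836.
Squared-error loss ⇒ the optimal estimator is the posterior mean.

6.836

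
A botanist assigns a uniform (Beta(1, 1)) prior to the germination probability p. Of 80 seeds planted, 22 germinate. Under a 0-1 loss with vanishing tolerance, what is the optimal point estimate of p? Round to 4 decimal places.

Posterior: Beta(1+22, 1+58) = Beta(23, 59).
Mode = (23−1)/(23+59−2) = 22/80 = 0.2750.
With a flat prior the MAP equals the MLE, 22/80.
Mean = 23/(23+59) = 23/82 = 0.2805.
This is the posterior mode — the MAP estimate.

0.2750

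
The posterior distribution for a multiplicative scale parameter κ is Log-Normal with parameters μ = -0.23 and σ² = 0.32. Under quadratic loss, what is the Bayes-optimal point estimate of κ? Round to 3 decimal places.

0.932

Mode = exp(μ − σ²) = exp(-0.55) = 0.577.
Mean = exp(μ + σ²/2) = exp(-0.070) = 0.932.
Quadratic loss ⇒ the optimal estimator is the posterior mean.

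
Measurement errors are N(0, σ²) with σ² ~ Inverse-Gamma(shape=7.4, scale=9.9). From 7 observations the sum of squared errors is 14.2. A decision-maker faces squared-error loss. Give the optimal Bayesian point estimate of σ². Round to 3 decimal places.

1.717

Posterior: Inverse-Gamma(shape = 7.4+7/2 = 10.9, scale = 9.9+14.2/2 = 17.0).
Mode = β/(α+1) = 17.0/11.9 = 1.429.
Mean = β/(α−1) = 17.0/9.9 = 1.717.
Squared-error loss ⇒ the optimal estimator is the posterior mean.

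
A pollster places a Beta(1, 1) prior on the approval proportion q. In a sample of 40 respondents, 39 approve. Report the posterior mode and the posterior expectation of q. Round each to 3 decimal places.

MAP = 0.975, posterior mean = 0.952

Posterior: Beta(1+39, 1+1) = Beta(40, 2).
Mode = (40−1)/(40+2−2) = 39/40 = 0.975.
With a flat prior the MAP equals the MLE, 39/40.
Mean = 40/(40+2) = 40/42 = 0.952.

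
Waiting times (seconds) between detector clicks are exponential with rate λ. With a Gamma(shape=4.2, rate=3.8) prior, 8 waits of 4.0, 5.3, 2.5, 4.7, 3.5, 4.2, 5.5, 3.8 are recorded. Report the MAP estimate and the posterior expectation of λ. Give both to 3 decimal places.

Σ times = 33.5. Posterior: Gamma(shape = 4.2+8 = 12.2, rate = 3.8+33.5 = 37.3).
Mode = (α−1)/β = 11.2/37.3 = 0.300.
Mean = α/β = 12.2/37.3 = 0.327.

MAP = 0.300, posterior mean = 0.327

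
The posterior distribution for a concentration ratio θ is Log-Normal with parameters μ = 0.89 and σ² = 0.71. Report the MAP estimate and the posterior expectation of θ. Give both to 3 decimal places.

Mode = exp(μ − σ²) = exp(0.18) = 1.197.
Mean = exp(μ + σ²/2) = exp(1.245) = 3.473.
Mean > mode: the posterior has a right tail.

MAP: 1.197. Posterior mean: 3.473.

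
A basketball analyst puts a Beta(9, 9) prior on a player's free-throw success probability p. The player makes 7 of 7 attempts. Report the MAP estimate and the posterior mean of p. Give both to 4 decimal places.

p_MAP = 0.6522, E[p|data] = 0.6400

Posterior: Beta(9+7, 9+0) = Beta(16, 9).
Mode = (16−1)/(16+9−2) = 15/23 = 0.6522.
Mean = 16/(16+9) = 16/25 = 0.6400.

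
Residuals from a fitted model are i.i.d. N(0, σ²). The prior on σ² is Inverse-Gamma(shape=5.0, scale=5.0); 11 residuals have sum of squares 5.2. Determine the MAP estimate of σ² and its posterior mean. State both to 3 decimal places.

Posterior: Inverse-Gamma(shape = 5.0+11/2 = 10.5, scale = 5.0+5.2/2 = 7.6).
Mode = β/(α+1) = 7.6/11.5 = 0.661.
Mean = β/(α−1) = 7.6/9.5 = 0.800.

MAP estimate = 0.661, posterior mean = 0.800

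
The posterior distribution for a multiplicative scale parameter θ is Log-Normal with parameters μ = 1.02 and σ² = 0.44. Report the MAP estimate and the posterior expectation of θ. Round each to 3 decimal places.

MAP = 1.786; posterior mean = 3.456

Mode = exp(μ − σ²) = exp(0.58) = 1.786.
Mean = exp(μ + σ²/2) = exp(1.240) = 3.456.
The posterior is right-skewed, so the mean exceeds the mode.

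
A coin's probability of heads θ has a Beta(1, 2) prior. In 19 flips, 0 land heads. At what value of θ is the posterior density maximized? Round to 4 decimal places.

Posterior: Beta(1+0, 2+19) = Beta(1, 21).
Since α = 1 ≤ 1 and β > 1, the Beta density is monotone decreasing on [0,1]; the mode is at 0.
Mean = 1/(1+21) = 0.0455.
This is the posterior mode — the MAP estimate.

0.0000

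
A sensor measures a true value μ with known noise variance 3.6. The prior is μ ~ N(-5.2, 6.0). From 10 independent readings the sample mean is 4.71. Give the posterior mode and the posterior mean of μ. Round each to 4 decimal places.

Posterior for μ is Normal. Precision-weighted mean: (1/6.0·-5.2 + 10/3.6·4.71) / (1/6.0 + 10/3.6) = 4.1491.
A Normal posterior is symmetric, so mode = mean.

μ_MAP = 4.1491, E[μ|data] = 4.1491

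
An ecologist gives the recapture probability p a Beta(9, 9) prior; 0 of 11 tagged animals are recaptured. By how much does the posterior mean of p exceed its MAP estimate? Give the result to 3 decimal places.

0.014

Posterior: Beta(9+0, 9+11) = Beta(9, 20).
Mode = (9−1)/(9+20−2) = 8/27 = 0.296.
Mean = 9/(9+20) = 9/29 = 0.310.
Difference = 0.310 − 0.296 = 0.014.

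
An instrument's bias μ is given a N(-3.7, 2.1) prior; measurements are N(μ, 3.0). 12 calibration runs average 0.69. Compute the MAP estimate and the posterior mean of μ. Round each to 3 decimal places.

MAP estimate = 0.223, posterior mean = 0.223

Posterior for μ is Normal. Precision-weighted mean: (1/2.1·-3.7 + 12/3.0·0.69) / (1/2.1 + 12/3.0) = 0.223.
A Normal posterior is symmetric, so mode = mean.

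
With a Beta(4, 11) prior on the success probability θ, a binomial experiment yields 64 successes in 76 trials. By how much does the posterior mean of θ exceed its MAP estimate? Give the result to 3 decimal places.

Posterior: Beta(4+64, 11+12) = Beta(68, 23).
Mode = (68−1)/(68+23−2) = 67/89 = 0.753.
Mean = 68/(68+23) = 68/91 = 0.747.
Difference = 0.747 − 0.753 = -0.006.
Left-skewed posterior ⇒ mean < mode.

-0.006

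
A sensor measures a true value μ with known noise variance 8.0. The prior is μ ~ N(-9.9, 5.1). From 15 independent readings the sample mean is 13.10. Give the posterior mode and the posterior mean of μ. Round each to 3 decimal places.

Posterior for μ is Normal. Precision-weighted mean: (1/5.1·-9.9 + 15/8.0·13.10) / (1/5.1 + 15/8.0) = 10.922.
A Normal posterior is symmetric, so mode = mean.

μ_MAP = 10.922, E[μ|data] = 10.922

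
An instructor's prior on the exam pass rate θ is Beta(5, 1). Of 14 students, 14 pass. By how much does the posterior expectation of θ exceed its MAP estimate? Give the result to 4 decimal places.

Posterior: Beta(5+14, 1+0) = Beta(19, 1).
Since β = 1 ≤ 1 and α > 1, the Beta density is monotone increasing on [0,1]; the mode is at 1.
Mean = 19/(19+1) = 0.9500.
Difference = 0.9500 − 1.0000 = -0.0500.

-0.0500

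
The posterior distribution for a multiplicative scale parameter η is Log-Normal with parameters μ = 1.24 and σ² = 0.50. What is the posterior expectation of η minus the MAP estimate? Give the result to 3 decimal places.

2.341

Mode = exp(μ − σ²) = exp(0.74) = 2.096.
Mean = exp(μ + σ²/2) = exp(1.490) = 4.437.
Difference = 4.437 − 2.096 = 2.341.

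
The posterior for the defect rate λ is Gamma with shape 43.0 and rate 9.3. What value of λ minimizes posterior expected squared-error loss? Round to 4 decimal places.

4.6237

Mode = (α−1)/β = 42.0/9.3 = 4.5161.
Mean = α/β = 43.0/9.3 = 4.6237.
Squared-error loss ⇒ the optimal estimator is the posterior mean.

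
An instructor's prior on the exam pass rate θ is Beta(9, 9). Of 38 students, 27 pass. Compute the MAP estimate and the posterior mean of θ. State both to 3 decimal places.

MAP: 0.648. Posterior mean: 0.643.

Posterior: Beta(9+27, 9+11) = Beta(36, 20).
Mode = (36−1)/(36+20−2) = 35/54 = 0.648.
Mean = 36/(36+20) = 36/56 = 0.643.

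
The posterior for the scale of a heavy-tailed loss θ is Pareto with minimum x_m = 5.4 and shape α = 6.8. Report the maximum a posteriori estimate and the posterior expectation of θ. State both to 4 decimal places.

θ_MAP = 5.4000, E[θ|data] = 6.3310

The Pareto density is strictly decreasing on [x_m, ∞), so the mode is x_m = 5.4000.
Mean = α·x_m/(α−1) = 6.8·5.4/5.8 = 6.3310.
Mean > mode: the posterior has a right tail.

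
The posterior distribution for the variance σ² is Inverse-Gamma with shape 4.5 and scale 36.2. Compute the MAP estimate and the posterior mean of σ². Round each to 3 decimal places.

MAP: 6.582. Posterior mean: 10.343.

Mode = β/(α+1) = 36.2/5.5 = 6.582.
Mean = β/(α−1) = 36.2/3.5 = 10.343.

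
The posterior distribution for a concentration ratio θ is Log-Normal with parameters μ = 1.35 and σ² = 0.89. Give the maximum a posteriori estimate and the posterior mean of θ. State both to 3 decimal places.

MAP: 1.584. Posterior mean: 6.019.

Mode = exp(μ − σ²) = exp(0.46) = 1.584.
Mean = exp(μ + σ²/2) = exp(1.795) = 6.019.
Mean > mode: the posterior has a right tail.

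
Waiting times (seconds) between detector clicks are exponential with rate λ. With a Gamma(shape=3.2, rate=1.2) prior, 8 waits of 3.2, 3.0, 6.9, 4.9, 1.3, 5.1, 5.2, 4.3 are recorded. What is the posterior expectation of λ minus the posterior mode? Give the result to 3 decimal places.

0.028

Σ times = 33.9. Posterior: Gamma(shape = 3.2+8 = 11.2, rate = 1.2+33.9 = 35.1).
Mode = (α−1)/β = 10.2/35.1 = 0.291.
Mean = α/β = 11.2/35.1 = 0.319.
Difference = 0.319 − 0.291 = 0.028.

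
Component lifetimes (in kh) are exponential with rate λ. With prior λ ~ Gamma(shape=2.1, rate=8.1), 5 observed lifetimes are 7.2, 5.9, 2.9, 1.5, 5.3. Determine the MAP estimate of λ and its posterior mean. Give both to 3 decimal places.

MAP: 0.197. Posterior mean: 0.230.

Σ times = 22.8. Posterior: Gamma(shape = 2.1+5 = 7.1, rate = 8.1+22.8 = 30.9).
Mode = (α−1)/β = 6.1/30.9 = 0.197.
Mean = α/β = 7.1/30.9 = 0.230.
Right-skewed posterior ⇒ mode < mean.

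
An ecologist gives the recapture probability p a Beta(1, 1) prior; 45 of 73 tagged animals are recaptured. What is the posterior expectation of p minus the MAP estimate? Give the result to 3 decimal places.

Posterior: Beta(1+45, 1+28) = Beta(46, 29).
Mode = (46−1)/(46+29−2) = 45/73 = 0.616.
With a flat prior the MAP equals the MLE, 45/73.
Mean = 46/(46+29) = 46/75 = 0.613.
Difference = 0.613 − 0.616 = -0.003.

-0.003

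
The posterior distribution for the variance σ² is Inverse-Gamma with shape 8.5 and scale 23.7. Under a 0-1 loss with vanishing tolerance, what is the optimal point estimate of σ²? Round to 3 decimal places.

2.495

Mode = β/(α+1) = 23.7/9.5 = 2.495.
Mean = β/(α−1) = 23.7/7.5 = 3.160.
This is the posterior mode — the MAP estimate.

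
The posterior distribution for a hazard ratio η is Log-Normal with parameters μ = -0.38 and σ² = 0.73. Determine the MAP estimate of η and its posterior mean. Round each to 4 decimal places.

Mode = exp(μ − σ²) = exp(-1.11) = 0.3296.
Mean = exp(μ + σ²/2) = exp(-0.015) = 0.9851.
The mean is pulled above the mode by the posterior's right skew.

MAP estimate = 0.3296, posterior mean = 0.9851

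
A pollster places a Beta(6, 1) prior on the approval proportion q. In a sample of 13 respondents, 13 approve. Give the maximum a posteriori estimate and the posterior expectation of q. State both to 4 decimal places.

maximum a posteriori estimate = 1.0000, posterior expectation = 0.9500

Posterior: Beta(6+13, 1+0) = Beta(19, 1).
Since β = 1 ≤ 1 and α > 1, the Beta density is monotone increasing on [0,1]; the mode is at 1.
Mean = 19/(19+1) = 0.9500.
The mean is pulled below the mode by the posterior's left skew.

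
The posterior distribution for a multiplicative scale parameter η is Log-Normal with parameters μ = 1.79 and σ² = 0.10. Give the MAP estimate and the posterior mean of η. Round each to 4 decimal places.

MAP = 5.4195; posterior mean = 6.2965

Mode = exp(μ − σ²) = exp(1.69) = 5.4195.
Mean = exp(μ + σ²/2) = exp(1.840) = 6.2965.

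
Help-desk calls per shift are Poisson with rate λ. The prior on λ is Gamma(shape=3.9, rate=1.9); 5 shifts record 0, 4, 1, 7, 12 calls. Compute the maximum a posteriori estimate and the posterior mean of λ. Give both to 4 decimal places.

Σ counts = 24. Posterior: Gamma(shape = 3.9+24 = 27.9, rate = 1.9+5 = 6.9).
Mode = (α−1)/β = 26.9/6.9 = 3.8986.
Mean = α/β = 27.9/6.9 = 4.0435.
The mean is pulled above the mode by the posterior's right skew.

maximum a posteriori estimate = 3.8986, posterior mean = 4.0435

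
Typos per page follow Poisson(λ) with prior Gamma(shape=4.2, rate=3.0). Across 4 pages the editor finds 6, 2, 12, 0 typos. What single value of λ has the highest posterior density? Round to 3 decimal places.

3.314

Σ counts = 20. Posterior: Gamma(shape = 4.2+20 = 24.2, rate = 3.0+4 = 7.0).
Mode = (α−1)/β = 23.2/7.0 = 3.314.
Mean = α/β = 24.2/7.0 = 3.457.
This is the posterior mode — the MAP estimate.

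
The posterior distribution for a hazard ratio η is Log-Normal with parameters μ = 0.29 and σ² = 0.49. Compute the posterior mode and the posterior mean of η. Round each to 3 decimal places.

η_MAP = 0.819, E[η|data] = 1.707

Mode = exp(μ − σ²) = exp(-0.20) = 0.819.
Mean = exp(μ + σ²/2) = exp(0.535) = 1.707.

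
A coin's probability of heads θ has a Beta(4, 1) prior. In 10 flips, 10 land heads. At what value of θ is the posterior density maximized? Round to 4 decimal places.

1.0000

Posterior: Beta(4+10, 1+0) = Beta(14, 1).
Since β = 1 ≤ 1 and α > 1, the Beta density is monotone increasing on [0,1]; the mode is at 1.
Mean = 14/(14+1) = 0.9333.
This is the posterior mode — the MAP estimate.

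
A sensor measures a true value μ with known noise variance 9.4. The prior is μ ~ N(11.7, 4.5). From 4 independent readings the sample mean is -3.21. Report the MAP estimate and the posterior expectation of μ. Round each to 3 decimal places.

μ_MAP = 1.905, E[μ|data] = 1.905

Posterior for μ is Normal. Precision-weighted mean: (1/4.5·11.7 + 4/9.4·-3.21) / (1/4.5 + 4/9.4) = 1.905.
A Normal posterior is symmetric, so mode = mean.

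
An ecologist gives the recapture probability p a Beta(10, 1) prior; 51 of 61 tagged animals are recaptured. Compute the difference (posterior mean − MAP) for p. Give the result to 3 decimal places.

Posterior: Beta(10+51, 1+10) = Beta(61, 11).
Mode = (61−1)/(61+11−2) = 60/70 = 0.857.
Mean = 61/(61+11) = 61/72 = 0.847.
Difference = 0.847 − 0.857 = -0.010.
Left-skewed posterior ⇒ mean < mode.

-0.010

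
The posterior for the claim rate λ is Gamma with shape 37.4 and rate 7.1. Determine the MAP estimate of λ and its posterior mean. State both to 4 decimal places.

Mode = (α−1)/β = 36.4/7.1 = 5.1268.
Mean = α/β = 37.4/7.1 = 5.2676.
Mean > mode: the posterior has a right tail.

MAP = 5.1268; posterior mean = 5.2676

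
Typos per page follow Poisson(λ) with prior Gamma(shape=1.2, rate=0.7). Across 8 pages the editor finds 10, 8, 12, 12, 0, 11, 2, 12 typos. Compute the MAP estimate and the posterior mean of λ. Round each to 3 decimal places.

Σ counts = 67. Posterior: Gamma(shape = 1.2+67 = 68.2, rate = 0.7+8 = 8.7).
Mode = (α−1)/β = 67.2/8.7 = 7.724.
Mean = α/β = 68.2/8.7 = 7.839.
Mean > mode: the posterior has a right tail.

MAP: 7.724. Posterior mean: 7.839.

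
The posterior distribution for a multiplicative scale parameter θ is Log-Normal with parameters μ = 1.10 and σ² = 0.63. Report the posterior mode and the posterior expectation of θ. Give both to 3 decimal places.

Mode = exp(μ − σ²) = exp(0.47) = 1.600.
Mean = exp(μ + σ²/2) = exp(1.415) = 4.116.

MAP: 1.600. Posterior mean: 4.116.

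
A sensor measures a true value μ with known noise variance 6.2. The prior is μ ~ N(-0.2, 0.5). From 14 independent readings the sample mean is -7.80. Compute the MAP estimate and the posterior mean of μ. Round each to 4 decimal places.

Posterior for μ is Normal. Precision-weighted mean: (1/0.5·-0.2 + 14/6.2·-7.80) / (1/0.5 + 14/6.2) = -4.2303.
A Normal posterior is symmetric, so mode = mean.

MAP = -4.2303, posterior mean = -4.2303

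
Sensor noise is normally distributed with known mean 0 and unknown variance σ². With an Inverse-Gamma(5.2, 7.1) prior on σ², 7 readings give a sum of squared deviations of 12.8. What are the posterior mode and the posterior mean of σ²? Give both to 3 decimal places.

MAP = 1.392; posterior mean = 1.753

Posterior: Inverse-Gamma(shape = 5.2+7/2 = 8.7, scale = 7.1+12.8/2 = 13.5).
Mode = β/(α+1) = 13.5/9.7 = 1.392.
Mean = β/(α−1) = 13.5/7.7 = 1.753.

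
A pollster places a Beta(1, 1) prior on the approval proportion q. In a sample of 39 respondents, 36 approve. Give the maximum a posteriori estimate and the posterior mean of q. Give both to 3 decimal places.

q_MAP = 0.923, E[q|data] = 0.902

Posterior: Beta(1+36, 1+3) = Beta(37, 4).
Mode = (37−1)/(37+4−2) = 36/39 = 0.923.
With a flat prior the MAP equals the MLE, 36/39.
Mean = 37/(37+4) = 37/41 = 0.902.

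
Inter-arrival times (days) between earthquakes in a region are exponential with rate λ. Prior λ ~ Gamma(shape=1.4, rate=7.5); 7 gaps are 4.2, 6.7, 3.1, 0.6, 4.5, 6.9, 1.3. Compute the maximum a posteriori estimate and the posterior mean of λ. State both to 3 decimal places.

Σ times = 27.3. Posterior: Gamma(shape = 1.4+7 = 8.4, rate = 7.5+27.3 = 34.8).
Mode = (α−1)/β = 7.4/34.8 = 0.213.
Mean = α/β = 8.4/34.8 = 0.241.

MAP: 0.213. Posterior mean: 0.241.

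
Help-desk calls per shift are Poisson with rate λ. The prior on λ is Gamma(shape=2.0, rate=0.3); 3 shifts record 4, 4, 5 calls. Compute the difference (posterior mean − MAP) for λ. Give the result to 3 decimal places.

0.303

Σ counts = 13. Posterior: Gamma(shape = 2.0+13 = 15.0, rate = 0.3+3 = 3.3).
Mode = (α−1)/β = 14.0/3.3 = 4.242.
Mean = α/β = 15.0/3.3 = 4.545.
Difference = 4.545 − 4.242 = 0.303.
Mean > mode: the posterior has a right tail.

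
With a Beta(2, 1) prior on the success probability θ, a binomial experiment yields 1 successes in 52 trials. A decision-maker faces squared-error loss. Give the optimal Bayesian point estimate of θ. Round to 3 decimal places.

0.055

Posterior: Beta(2+1, 1+51) = Beta(3, 52).
Mode = (3−1)/(3+52−2) = 2/53 = 0.038.
Mean = 3/(3+52) = 3/55 = 0.055.
Squared-error loss ⇒ the optimal estimator is the posterior mean.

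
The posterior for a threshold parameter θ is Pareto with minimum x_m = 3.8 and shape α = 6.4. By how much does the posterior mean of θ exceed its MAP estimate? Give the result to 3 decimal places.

0.704

The Pareto density is strictly decreasing on [x_m, ∞), so the mode is x_m = 3.800.
Mean = α·x_m/(α−1) = 6.4·3.8/5.4 = 4.504.
Difference = 4.504 − 3.800 = 0.704.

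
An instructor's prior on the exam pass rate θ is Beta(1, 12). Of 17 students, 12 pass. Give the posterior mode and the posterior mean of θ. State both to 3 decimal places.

Posterior: Beta(1+12, 12+5) = Beta(13, 17).
Mode = (13−1)/(13+17−2) = 12/28 = 0.429.
Mean = 13/(13+17) = 13/30 = 0.433.

posterior mode = 0.429, posterior mean = 0.433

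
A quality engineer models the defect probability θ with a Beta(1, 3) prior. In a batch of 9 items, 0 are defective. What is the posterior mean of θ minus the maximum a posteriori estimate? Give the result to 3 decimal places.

Posterior: Beta(1+0, 3+9) = Beta(1, 12).
Since α = 1 ≤ 1 and β > 1, the Beta density is monotone decreasing on [0,1]; the mode is at 0.
Mean = 1/(1+12) = 0.077.
Difference = 0.077 − 0.000 = 0.077.
Right-skewed posterior ⇒ mode < mean.

0.077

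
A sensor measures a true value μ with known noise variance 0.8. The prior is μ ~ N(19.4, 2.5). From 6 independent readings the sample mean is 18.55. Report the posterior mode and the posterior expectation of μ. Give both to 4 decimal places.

Posterior for μ is Normal. Precision-weighted mean: (1/2.5·19.4 + 6/0.8·18.55) / (1/2.5 + 6/0.8) = 18.5930.
A Normal posterior is symmetric, so mode = mean.

MAP = 18.5930, posterior mean = 18.5930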